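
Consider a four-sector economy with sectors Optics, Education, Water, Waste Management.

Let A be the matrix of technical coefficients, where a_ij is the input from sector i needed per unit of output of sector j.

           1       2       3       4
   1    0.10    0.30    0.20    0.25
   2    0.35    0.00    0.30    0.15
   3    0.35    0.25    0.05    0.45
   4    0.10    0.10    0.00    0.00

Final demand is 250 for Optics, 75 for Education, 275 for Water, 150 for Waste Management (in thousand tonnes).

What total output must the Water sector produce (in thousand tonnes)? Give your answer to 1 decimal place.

I − A =
  [   0.90    -0.30    -0.20    -0.25]
  [  -0.35     1.00    -0.30    -0.15]
  [  -0.35    -0.25     0.95    -0.45]
  [  -0.10    -0.10     0.00     1.00]
Compute the cofactors C_ij = (−1)^(i+j)·(3×3 minor ij) of I−A; the adjugate is their transpose:
adj(I−A) = Cᵀ =
  [ 0.847250   0.367750   0.294500   0.399500]
  [ 0.465250   0.752250   0.335500   0.380125]
  [ 0.496750   0.386500   0.743250   0.516625]
  [ 0.131250   0.112000   0.063000   0.568750]
det(I−A) = Σ_j (I−A)_1j·C_1j = (0.90)(0.847250) + (-0.30)(0.465250) + (-0.20)(0.496750) + (-0.25)(0.131250) = 0.4907875
(I − A)⁻¹ = adj(I−A) / det(I−A) ≈
  [   1.7263     0.7493     0.6001     0.8140]
  [   0.9480     1.5327     0.6836     0.7745]
  [   1.0121     0.7875     1.5144     1.0526]
  [   0.2674     0.2282     0.1284     1.1589]
x = (I − A)⁻¹ d = adj(I−A)·d / det(I−A), with det(I−A) = 0.4907875:
  x_1 = (0.847250·250 + 0.367750·75 + 0.294500·275 + 0.399500·150) / 0.4907875 = 380.30625 / 0.4907875 ≈ 774.9
  x_2 = (0.465250·250 + 0.752250·75 + 0.335500·275 + 0.380125·150) / 0.4907875 = 322.0125 / 0.4907875 ≈ 656.1
  x_3 = (0.496750·250 + 0.386500·75 + 0.743250·275 + 0.516625·150) / 0.4907875 = 435.0625 / 0.4907875 ≈ 886.5
  x_4 = (0.131250·250 + 0.112000·75 + 0.063000·275 + 0.568750·150) / 0.4907875 = 143.85 / 0.4907875 ≈ 293.1

x_3 = 886.5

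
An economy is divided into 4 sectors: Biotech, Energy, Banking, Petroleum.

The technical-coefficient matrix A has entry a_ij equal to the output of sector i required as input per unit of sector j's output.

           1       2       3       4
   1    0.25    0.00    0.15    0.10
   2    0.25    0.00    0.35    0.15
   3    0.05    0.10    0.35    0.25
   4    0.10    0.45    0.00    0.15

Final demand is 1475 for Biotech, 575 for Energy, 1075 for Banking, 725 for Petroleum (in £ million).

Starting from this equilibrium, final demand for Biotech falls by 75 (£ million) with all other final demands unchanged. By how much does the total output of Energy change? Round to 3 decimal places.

I − A =
  [   0.75     0.00    -0.15    -0.10]
  [  -0.25     1.00    -0.35    -0.15]
  [  -0.05    -0.10     0.65    -0.25]
  [  -0.10    -0.45     0.00     0.85]
Compute the cofactors C_ij = (−1)^(i+j)·(3×3 minor ij) of I−A; the adjugate is their transpose:
adj(I−A) = Cᵀ =
  [ 0.439500   0.058875   0.133125   0.101250]
  [ 0.171500   0.397750   0.253750   0.165000]
  [ 0.115000   0.149375   0.565625   0.206250]
  [ 0.142500   0.217500   0.150000   0.450000]
det(I−A) = Σ_j (I−A)_1j·C_1j = (0.75)(0.439500) + (0.00)(0.171500) + (-0.15)(0.115000) + (-0.10)(0.142500) = 0.298125
(I − A)⁻¹ = adj(I−A) / det(I−A) ≈
  [   1.4742     0.1975     0.4465     0.3396]
  [   0.5753     1.3342     0.8512     0.5535]
  [   0.3857     0.5010     1.8973     0.6918]
  [   0.4780     0.7296     0.5031     1.5094]
Δx = (I − A)⁻¹ Δd with Δd having -75 in the Biotech component and 0 elsewhere.
So Δx_2 = L_21 · (-75), where L_21 = adj(I−A)_21 / det(I−A) = 0.171500 / 0.298125.
Δx_2 = 0.171500 × (-75) / 0.298125 = -12.8625 / 0.298125 ≈ -43.145.

Δx_2 = -43.145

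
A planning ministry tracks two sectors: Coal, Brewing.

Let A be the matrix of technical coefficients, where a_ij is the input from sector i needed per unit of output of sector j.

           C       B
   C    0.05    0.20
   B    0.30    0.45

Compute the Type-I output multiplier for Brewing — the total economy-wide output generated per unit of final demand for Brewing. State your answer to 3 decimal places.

I − A =
  [   0.95    -0.20]
  [  -0.30     0.55]
det(I−A) = (0.95)(0.55) − (-0.20)(-0.30) = 0.4625
adj(I−A) = [[0.55, 0.20], [0.30, 0.95]]
(I − A)⁻¹ = adj(I−A) / det(I−A) ≈
  [   1.1892     0.4324]
  [   0.6486     2.0541]
The output multiplier for sector j is the column-j sum of the Leontief inverse (I − A)⁻¹ = adj(I−A) / det(I−A).
Column B of adj(I−A): (0.20, 0.95); det(I−A) = 0.4625.
m_B = (0.20 + 0.95) / 0.4625 = 1.15 / 0.4625 ≈ 2.486.

m_B = 2.486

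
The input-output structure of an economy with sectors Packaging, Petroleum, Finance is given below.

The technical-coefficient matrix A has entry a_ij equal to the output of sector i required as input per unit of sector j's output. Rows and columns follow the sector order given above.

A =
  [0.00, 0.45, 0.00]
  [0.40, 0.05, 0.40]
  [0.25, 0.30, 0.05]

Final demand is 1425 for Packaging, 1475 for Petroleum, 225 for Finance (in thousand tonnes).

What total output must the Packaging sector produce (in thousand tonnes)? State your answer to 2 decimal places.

I − A =
  [   1.00    -0.45     0.00]
  [  -0.40     0.95    -0.40]
  [  -0.25    -0.30     0.95]
Cofactors of I−A, C_ij = (−1)^(i+j)·(minor ij) (rows/columns in the sector order above):
  C_11 = (0.95)(0.95) − (-0.40)(-0.30) = 0.7825
  C_12 = −[(-0.40)(0.95) − (-0.40)(-0.25)] = 0.4800
  C_13 = (-0.40)(-0.30) − (0.95)(-0.25) = 0.3575
  C_21 = −[(-0.45)(0.95) − (0.00)(-0.30)] = 0.4275
  C_22 = (1.00)(0.95) − (0.00)(-0.25) = 0.9500
  C_23 = −[(1.00)(-0.30) − (-0.45)(-0.25)] = 0.4125
  C_31 = (-0.45)(-0.40) − (0.00)(0.95) = 0.1800
  C_32 = −[(1.00)(-0.40) − (0.00)(-0.40)] = 0.4000
  C_33 = (1.00)(0.95) − (-0.45)(-0.40) = 0.7700
det(I−A) = Σ_j (I−A)_1j·C_1j = (1.00)(0.7825) + (-0.45)(0.4800) + (0.00)(0.3575) = 0.5665
adj(I−A) = Cᵀ =
  [ 0.7825   0.4275   0.1800]
  [ 0.4800   0.9500   0.4000]
  [ 0.3575   0.4125   0.7700]
(I − A)⁻¹ = adj(I−A) / det(I−A) ≈
  [   1.3813     0.7546     0.3177]
  [   0.8473     1.6770     0.7061]
  [   0.6311     0.7282     1.3592]
x = (I − A)⁻¹ d = adj(I−A)·d / det(I−A), with det(I−A) = 0.5665:
  x_1 = (0.7825·1425 + 0.4275·1475 + 0.1800·225) / 0.5665 = 1786.125 / 0.5665 ≈ 3152.91
  x_2 = (0.4800·1425 + 0.9500·1475 + 0.4000·225) / 0.5665 = 2175.25 / 0.5665 ≈ 3839.81
  x_3 = (0.3575·1425 + 0.4125·1475 + 0.7700·225) / 0.5665 = 1291.125 / 0.5665 ≈ 2279.13

x_1 = 3152.91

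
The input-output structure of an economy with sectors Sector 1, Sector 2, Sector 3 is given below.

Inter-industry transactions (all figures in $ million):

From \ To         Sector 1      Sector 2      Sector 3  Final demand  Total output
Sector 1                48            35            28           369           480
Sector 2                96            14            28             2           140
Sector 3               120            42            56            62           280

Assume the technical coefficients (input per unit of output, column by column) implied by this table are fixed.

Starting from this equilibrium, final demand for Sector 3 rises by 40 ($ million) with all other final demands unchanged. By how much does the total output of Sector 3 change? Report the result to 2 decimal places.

Δx_3 = 55.65

Technical coefficients a_ij = z_ij / X_j:
  a_11 = 48/480 = 0.10, a_21 = 96/480 = 0.20, a_31 = 120/480 = 0.25
  a_12 = 35/140 = 0.25, a_22 = 14/140 = 0.10, a_32 = 42/140 = 0.30
  a_13 = 28/280 = 0.10, a_23 = 28/280 = 0.10, a_33 = 56/280 = 0.20
I − A =
  [   0.90    -0.25    -0.10]
  [  -0.20     0.90    -0.10]
  [  -0.25    -0.30     0.80]
Cofactors of I−A, C_ij = (−1)^(i+j)·(minor ij) (rows/columns in the sector order above):
  C_11 = (0.90)(0.80) − (-0.10)(-0.30) = 0.6900
  C_12 = −[(-0.20)(0.80) − (-0.10)(-0.25)] = 0.1850
  C_13 = (-0.20)(-0.30) − (0.90)(-0.25) = 0.2850
  C_21 = −[(-0.25)(0.80) − (-0.10)(-0.30)] = 0.2300
  C_22 = (0.90)(0.80) − (-0.10)(-0.25) = 0.6950
  C_23 = −[(0.90)(-0.30) − (-0.25)(-0.25)] = 0.3325
  C_31 = (-0.25)(-0.10) − (-0.10)(0.90) = 0.1150
  C_32 = −[(0.90)(-0.10) − (-0.10)(-0.20)] = 0.1100
  C_33 = (0.90)(0.90) − (-0.25)(-0.20) = 0.7600
det(I−A) = Σ_j (I−A)_1j·C_1j = (0.90)(0.6900) + (-0.25)(0.1850) + (-0.10)(0.2850) = 0.54625
adj(I−A) = Cᵀ =
  [ 0.6900   0.2300   0.1150]
  [ 0.1850   0.6950   0.1100]
  [ 0.2850   0.3325   0.7600]
(I − A)⁻¹ = adj(I−A) / det(I−A) ≈
  [   1.2632     0.4211     0.2105]
  [   0.3387     1.2723     0.2014]
  [   0.5217     0.6087     1.3913]
Δx = (I − A)⁻¹ Δd with Δd having +40 in the Sector 3 component and 0 elsewhere.
So Δx_3 = L_33 · (+40), where L_33 = adj(I−A)_33 / det(I−A) = 0.7600 / 0.54625.
Δx_3 = 0.7600 × (+40) / 0.54625 = 30.40 / 0.54625 ≈ 55.65.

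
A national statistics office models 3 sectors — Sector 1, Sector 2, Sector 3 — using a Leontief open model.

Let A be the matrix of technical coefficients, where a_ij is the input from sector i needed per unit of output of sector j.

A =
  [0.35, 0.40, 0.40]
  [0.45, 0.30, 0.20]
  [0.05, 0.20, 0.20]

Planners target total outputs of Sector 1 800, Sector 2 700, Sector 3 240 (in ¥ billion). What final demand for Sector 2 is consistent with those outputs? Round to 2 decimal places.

d_2 = 82.00

I − A =
  [   0.65    -0.40    -0.40]
  [  -0.45     0.70    -0.20]
  [  -0.05    -0.20     0.80]
d = (I − A) x:
  d_1 = (+0.65)·800 + (-0.40)·700 + (-0.40)·240 = 144.00
  d_2 = (-0.45)·800 + (+0.70)·700 + (-0.20)·240 = 82.00
  d_3 = (-0.05)·800 + (-0.20)·700 + (+0.80)·240 = 12.00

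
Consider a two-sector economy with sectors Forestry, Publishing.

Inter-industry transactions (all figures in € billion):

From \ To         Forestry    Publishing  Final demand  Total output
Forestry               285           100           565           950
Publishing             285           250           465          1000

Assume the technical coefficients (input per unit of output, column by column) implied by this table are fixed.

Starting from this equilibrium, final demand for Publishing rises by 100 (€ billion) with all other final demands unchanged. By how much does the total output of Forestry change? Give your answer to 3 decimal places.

Technical coefficients a_ij = z_ij / X_j:
  a_FF = 285/950 = 0.30, a_PF = 285/950 = 0.30
  a_FP = 100/1000 = 0.10, a_PP = 250/1000 = 0.25
I − A =
  [   0.70    -0.10]
  [  -0.30     0.75]
det(I−A) = (0.70)(0.75) − (-0.10)(-0.30) = 0.4950
adj(I−A) = [[0.75, 0.10], [0.30, 0.70]]
(I − A)⁻¹ = adj(I−A) / det(I−A) ≈
  [   1.5152     0.2020]
  [   0.6061     1.4141]
Δx = (I − A)⁻¹ Δd with Δd having +100 in the Publishing component and 0 elsewhere.
So Δx_F = L_FP · (+100), where L_FP = adj(I−A)_FP / det(I−A) = 0.10 / 0.4950.
Δx_F = 0.10 × (+100) / 0.4950 = 10.00 / 0.4950 ≈ 20.202.

Δx_F = 20.202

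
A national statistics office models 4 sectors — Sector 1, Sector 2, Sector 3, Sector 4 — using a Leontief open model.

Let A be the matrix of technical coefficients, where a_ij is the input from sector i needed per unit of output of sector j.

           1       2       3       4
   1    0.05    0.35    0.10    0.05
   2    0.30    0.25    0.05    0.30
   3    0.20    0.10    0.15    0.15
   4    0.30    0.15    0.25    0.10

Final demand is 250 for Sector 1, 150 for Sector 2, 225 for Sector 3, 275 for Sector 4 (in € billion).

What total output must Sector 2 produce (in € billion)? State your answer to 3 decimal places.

x_2 = 880.197

I − A =
  [   0.95    -0.35    -0.10    -0.05]
  [  -0.30     0.75    -0.05    -0.30]
  [  -0.20    -0.10     0.85    -0.15]
  [  -0.30    -0.15    -0.25     0.90]
Compute the cofactors C_ij = (−1)^(i+j)·(3×3 minor ij) of I−A; the adjugate is their transpose:
adj(I−A) = Cᵀ =
  [ 0.494250   0.273500   0.114750   0.137750]
  [ 0.321000   0.653375   0.153000   0.261125]
  [ 0.202500   0.185625   0.459000   0.149625]
  [ 0.274500   0.251625   0.191250   0.490125]
det(I−A) = Σ_j (I−A)_1j·C_1j = (0.95)(0.494250) + (-0.35)(0.321000) + (-0.10)(0.202500) + (-0.05)(0.274500) = 0.3232125
(I − A)⁻¹ = adj(I−A) / det(I−A) ≈
  [   1.5292     0.8462     0.3550     0.4262]
  [   0.9932     2.0215     0.4734     0.8079]
  [   0.6265     0.5743     1.4201     0.4629]
  [   0.8493     0.7785     0.5917     1.5164]
x = (I − A)⁻¹ d = adj(I−A)·d / det(I−A), with det(I−A) = 0.3232125:
  x_1 = (0.494250·250 + 0.273500·150 + 0.114750·225 + 0.137750·275) / 0.3232125 = 228.2875 / 0.3232125 ≈ 706.308
  x_2 = (0.321000·250 + 0.653375·150 + 0.153000·225 + 0.261125·275) / 0.3232125 = 284.490625 / 0.3232125 ≈ 880.197
  x_3 = (0.202500·250 + 0.185625·150 + 0.459000·225 + 0.149625·275) / 0.3232125 = 222.890625 / 0.3232125 ≈ 689.610
  x_4 = (0.274500·250 + 0.251625·150 + 0.191250·225 + 0.490125·275) / 0.3232125 = 284.184375 / 0.3232125 ≈ 879.249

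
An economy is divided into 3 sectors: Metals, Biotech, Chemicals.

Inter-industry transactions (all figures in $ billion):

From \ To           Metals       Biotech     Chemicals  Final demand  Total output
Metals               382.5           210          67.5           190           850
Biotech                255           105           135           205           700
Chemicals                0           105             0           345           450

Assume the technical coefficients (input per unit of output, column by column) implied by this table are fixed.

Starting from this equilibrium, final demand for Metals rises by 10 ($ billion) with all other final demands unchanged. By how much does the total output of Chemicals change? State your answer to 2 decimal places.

Technical coefficients a_ij = z_ij / X_j:
  a_11 = 382.5/850 = 0.45, a_21 = 255/850 = 0.30, a_31 = 0/850 = 0.00
  a_12 = 210/700 = 0.30, a_22 = 105/700 = 0.15, a_32 = 105/700 = 0.15
  a_13 = 67.5/450 = 0.15, a_23 = 135/450 = 0.30, a_33 = 0/450 = 0.00
I − A =
  [   0.55    -0.30    -0.15]
  [  -0.30     0.85    -0.30]
  [   0.00    -0.15     1.00]
Cofactors of I−A, C_ij = (−1)^(i+j)·(minor ij) (rows/columns in the sector order above):
  C_11 = (0.85)(1.00) − (-0.30)(-0.15) = 0.8050
  C_12 = −[(-0.30)(1.00) − (-0.30)(0.00)] = 0.3000
  C_13 = (-0.30)(-0.15) − (0.85)(0.00) = 0.0450
  C_21 = −[(-0.30)(1.00) − (-0.15)(-0.15)] = 0.3225
  C_22 = (0.55)(1.00) − (-0.15)(0.00) = 0.5500
  C_23 = −[(0.55)(-0.15) − (-0.30)(0.00)] = 0.0825
  C_31 = (-0.30)(-0.30) − (-0.15)(0.85) = 0.2175
  C_32 = −[(0.55)(-0.30) − (-0.15)(-0.30)] = 0.2100
  C_33 = (0.55)(0.85) − (-0.30)(-0.30) = 0.3775
det(I−A) = Σ_j (I−A)_1j·C_1j = (0.55)(0.8050) + (-0.30)(0.3000) + (-0.15)(0.0450) = 0.3460
adj(I−A) = Cᵀ =
  [ 0.8050   0.3225   0.2175]
  [ 0.3000   0.5500   0.2100]
  [ 0.0450   0.0825   0.3775]
(I − A)⁻¹ = adj(I−A) / det(I−A) ≈
  [   2.3266     0.9321     0.6286]
  [   0.8671     1.5896     0.6069]
  [   0.1301     0.2384     1.0910]
Δx = (I − A)⁻¹ Δd with Δd having +10 in the Metals component and 0 elsewhere.
So Δx_3 = L_31 · (+10), where L_31 = adj(I−A)_31 / det(I−A) = 0.0450 / 0.3460.
Δx_3 = 0.0450 × (+10) / 0.3460 = 0.45 / 0.3460 ≈ 1.30.

Δx_3 = 1.30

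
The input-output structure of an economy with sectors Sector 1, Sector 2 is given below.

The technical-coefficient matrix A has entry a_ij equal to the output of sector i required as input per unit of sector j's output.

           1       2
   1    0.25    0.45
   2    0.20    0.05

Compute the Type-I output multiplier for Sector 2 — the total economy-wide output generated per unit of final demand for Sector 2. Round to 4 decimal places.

I − A =
  [   0.75    -0.45]
  [  -0.20     0.95]
det(I−A) = (0.75)(0.95) − (-0.45)(-0.20) = 0.6225
adj(I−A) = [[0.95, 0.45], [0.20, 0.75]]
(I − A)⁻¹ = adj(I−A) / det(I−A) ≈
  [   1.52610     0.72289]
  [   0.32129     1.20482]
The output multiplier for sector j is the column-j sum of the Leontief inverse (I − A)⁻¹ = adj(I−A) / det(I−A).
Column 2 of adj(I−A): (0.45, 0.75); det(I−A) = 0.6225.
m_2 = (0.45 + 0.75) / 0.6225 = 1.20 / 0.6225 ≈ 1.9277.

m_2 = 1.9277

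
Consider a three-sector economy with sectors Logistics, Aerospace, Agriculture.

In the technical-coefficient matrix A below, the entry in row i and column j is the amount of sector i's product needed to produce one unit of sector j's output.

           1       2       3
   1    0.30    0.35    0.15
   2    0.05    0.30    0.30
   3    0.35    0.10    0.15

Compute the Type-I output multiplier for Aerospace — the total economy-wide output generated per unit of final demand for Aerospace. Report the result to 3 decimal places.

I − A =
  [   0.70    -0.35    -0.15]
  [  -0.05     0.70    -0.30]
  [  -0.35    -0.10     0.85]
Cofactors of I−A, C_ij = (−1)^(i+j)·(minor ij) (rows/columns in the sector order above):
  C_11 = (0.70)(0.85) − (-0.30)(-0.10) = 0.5650
  C_12 = −[(-0.05)(0.85) − (-0.30)(-0.35)] = 0.1475
  C_13 = (-0.05)(-0.10) − (0.70)(-0.35) = 0.2500
  C_21 = −[(-0.35)(0.85) − (-0.15)(-0.10)] = 0.3125
  C_22 = (0.70)(0.85) − (-0.15)(-0.35) = 0.5425
  C_23 = −[(0.70)(-0.10) − (-0.35)(-0.35)] = 0.1925
  C_31 = (-0.35)(-0.30) − (-0.15)(0.70) = 0.2100
  C_32 = −[(0.70)(-0.30) − (-0.15)(-0.05)] = 0.2175
  C_33 = (0.70)(0.70) − (-0.35)(-0.05) = 0.4725
det(I−A) = Σ_j (I−A)_1j·C_1j = (0.70)(0.5650) + (-0.35)(0.1475) + (-0.15)(0.2500) = 0.306375
adj(I−A) = Cᵀ =
  [ 0.5650   0.3125   0.2100]
  [ 0.1475   0.5425   0.2175]
  [ 0.2500   0.1925   0.4725]
(I − A)⁻¹ = adj(I−A) / det(I−A) ≈
  [   1.8441     1.0200     0.6854]
  [   0.4814     1.7707     0.7099]
  [   0.8160     0.6283     1.5422]
The output multiplier for sector j is the column-j sum of the Leontief inverse (I − A)⁻¹ = adj(I−A) / det(I−A).
Column 2 of adj(I−A): (0.3125, 0.5425, 0.1925); det(I−A) = 0.306375.
m_2 = (0.3125 + 0.5425 + 0.1925) / 0.306375 = 1.0475 / 0.306375 ≈ 3.419.

m_2 = 3.419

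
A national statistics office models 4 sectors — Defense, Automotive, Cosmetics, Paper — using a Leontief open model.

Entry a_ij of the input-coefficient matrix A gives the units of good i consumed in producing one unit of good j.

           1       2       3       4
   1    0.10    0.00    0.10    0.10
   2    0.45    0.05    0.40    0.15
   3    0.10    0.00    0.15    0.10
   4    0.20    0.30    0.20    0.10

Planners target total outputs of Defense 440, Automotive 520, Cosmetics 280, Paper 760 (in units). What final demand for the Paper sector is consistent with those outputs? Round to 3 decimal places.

I − A =
  [   0.90     0.00    -0.10    -0.10]
  [  -0.45     0.95    -0.40    -0.15]
  [  -0.10     0.00     0.85    -0.10]
  [  -0.20    -0.30    -0.20     0.90]
d = (I − A) x:
  d_1 = (+0.90)·440 + (+0.00)·520 + (-0.10)·280 + (-0.10)·760 = 292.000
  d_2 = (-0.45)·440 + (+0.95)·520 + (-0.40)·280 + (-0.15)·760 = 70.000
  d_3 = (-0.10)·440 + (+0.00)·520 + (+0.85)·280 + (-0.10)·760 = 118.000
  d_4 = (-0.20)·440 + (-0.30)·520 + (-0.20)·280 + (+0.90)·760 = 384.000

d_4 = 384.000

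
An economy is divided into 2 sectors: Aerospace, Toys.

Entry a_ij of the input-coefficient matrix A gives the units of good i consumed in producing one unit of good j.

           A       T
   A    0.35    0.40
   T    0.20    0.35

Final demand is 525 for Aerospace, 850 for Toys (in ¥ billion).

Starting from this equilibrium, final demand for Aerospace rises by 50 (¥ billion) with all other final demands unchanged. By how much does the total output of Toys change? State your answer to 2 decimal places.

Δx_T = 29.20

I − A =
  [   0.65    -0.40]
  [  -0.20     0.65]
det(I−A) = (0.65)(0.65) − (-0.40)(-0.20) = 0.3425
adj(I−A) = [[0.65, 0.40], [0.20, 0.65]]
(I − A)⁻¹ = adj(I−A) / det(I−A) ≈
  [   1.8978     1.1679]
  [   0.5839     1.8978]
Δx = (I − A)⁻¹ Δd with Δd having +50 in the Aerospace component and 0 elsewhere.
So Δx_T = L_TA · (+50), where L_TA = adj(I−A)_TA / det(I−A) = 0.20 / 0.3425.
Δx_T = 0.20 × (+50) / 0.3425 = 10.00 / 0.3425 ≈ 29.20.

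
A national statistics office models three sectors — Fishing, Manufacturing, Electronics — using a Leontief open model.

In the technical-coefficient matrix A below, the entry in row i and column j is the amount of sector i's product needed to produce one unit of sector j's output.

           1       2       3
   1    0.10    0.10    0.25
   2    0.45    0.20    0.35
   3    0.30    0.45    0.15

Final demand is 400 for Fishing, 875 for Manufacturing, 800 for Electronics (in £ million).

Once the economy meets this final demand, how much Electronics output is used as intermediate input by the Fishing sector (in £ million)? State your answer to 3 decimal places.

z_31 = 549.879

I − A =
  [   0.90    -0.10    -0.25]
  [  -0.45     0.80    -0.35]
  [  -0.30    -0.45     0.85]
Cofactors of I−A, C_ij = (−1)^(i+j)·(minor ij) (rows/columns in the sector order above):
  C_11 = (0.80)(0.85) − (-0.35)(-0.45) = 0.5225
  C_12 = −[(-0.45)(0.85) − (-0.35)(-0.30)] = 0.4875
  C_13 = (-0.45)(-0.45) − (0.80)(-0.30) = 0.4425
  C_21 = −[(-0.10)(0.85) − (-0.25)(-0.45)] = 0.1975
  C_22 = (0.90)(0.85) − (-0.25)(-0.30) = 0.6900
  C_23 = −[(0.90)(-0.45) − (-0.10)(-0.30)] = 0.4350
  C_31 = (-0.10)(-0.35) − (-0.25)(0.80) = 0.2350
  C_32 = −[(0.90)(-0.35) − (-0.25)(-0.45)] = 0.4275
  C_33 = (0.90)(0.80) − (-0.10)(-0.45) = 0.6750
det(I−A) = Σ_j (I−A)_1j·C_1j = (0.90)(0.5225) + (-0.10)(0.4875) + (-0.25)(0.4425) = 0.310875
adj(I−A) = Cᵀ =
  [ 0.5225   0.1975   0.2350]
  [ 0.4875   0.6900   0.4275]
  [ 0.4425   0.4350   0.6750]
(I − A)⁻¹ = adj(I−A) / det(I−A) ≈
  [   1.6807     0.6353     0.7559]
  [   1.5682     2.2195     1.3752]
  [   1.4234     1.3993     2.1713]
First solve x = (I − A)⁻¹ d = adj(I−A)·d / det(I−A); in particular x_1 = (0.5225·400 + 0.1975·875 + 0.2350·800) / 0.310875 = 569.8125 / 0.310875 ≈ 1832.93124.
Intermediate flow from 3 to 1: z_31 = a_31 · x_1 = 0.30 × 569.8125 / 0.310875 = 170.94375 / 0.310875 ≈ 549.879.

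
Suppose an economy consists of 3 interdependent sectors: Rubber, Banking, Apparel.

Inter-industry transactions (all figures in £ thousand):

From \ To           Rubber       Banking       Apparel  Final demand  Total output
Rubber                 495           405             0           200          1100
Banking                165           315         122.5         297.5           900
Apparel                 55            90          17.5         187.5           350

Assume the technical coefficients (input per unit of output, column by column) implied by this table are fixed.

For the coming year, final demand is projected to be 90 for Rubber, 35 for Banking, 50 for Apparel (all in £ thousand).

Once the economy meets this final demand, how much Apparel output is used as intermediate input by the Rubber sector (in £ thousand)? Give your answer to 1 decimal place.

Technical coefficients a_ij = z_ij / X_j:
  a_RR = 495/1100 = 0.45, a_BR = 165/1100 = 0.15, a_AR = 55/1100 = 0.05
  a_RB = 405/900 = 0.45, a_BB = 315/900 = 0.35, a_AB = 90/900 = 0.10
  a_RA = 0/350 = 0.00, a_BA = 122.5/350 = 0.35, a_AA = 17.5/350 = 0.05
I − A =
  [   0.55    -0.45     0.00]
  [  -0.15     0.65    -0.35]
  [  -0.05    -0.10     0.95]
Cofactors of I−A, C_ij = (−1)^(i+j)·(minor ij) (rows/columns in the sector order above):
  C_11 = (0.65)(0.95) − (-0.35)(-0.10) = 0.5825
  C_12 = −[(-0.15)(0.95) − (-0.35)(-0.05)] = 0.1600
  C_13 = (-0.15)(-0.10) − (0.65)(-0.05) = 0.0475
  C_21 = −[(-0.45)(0.95) − (0.00)(-0.10)] = 0.4275
  C_22 = (0.55)(0.95) − (0.00)(-0.05) = 0.5225
  C_23 = −[(0.55)(-0.10) − (-0.45)(-0.05)] = 0.0775
  C_31 = (-0.45)(-0.35) − (0.00)(0.65) = 0.1575
  C_32 = −[(0.55)(-0.35) − (0.00)(-0.15)] = 0.1925
  C_33 = (0.55)(0.65) − (-0.45)(-0.15) = 0.2900
det(I−A) = Σ_j (I−A)_1j·C_1j = (0.55)(0.5825) + (-0.45)(0.1600) + (0.00)(0.0475) = 0.248375
adj(I−A) = Cᵀ =
  [ 0.5825   0.4275   0.1575]
  [ 0.1600   0.5225   0.1925]
  [ 0.0475   0.0775   0.2900]
(I − A)⁻¹ = adj(I−A) / det(I−A) ≈
  [   2.3452     1.7212     0.6341]
  [   0.6442     2.1037     0.7750]
  [   0.1912     0.3120     1.1676]
First solve x = (I − A)⁻¹ d = adj(I−A)·d / det(I−A); in particular x_R = (0.5825·90 + 0.4275·35 + 0.1575·50) / 0.248375 = 75.2625 / 0.248375 ≈ 303.020.
Intermediate flow from A to R: z_AR = a_AR · x_R = 0.05 × 75.2625 / 0.248375 = 3.763125 / 0.248375 ≈ 15.2.

z_AR = 15.2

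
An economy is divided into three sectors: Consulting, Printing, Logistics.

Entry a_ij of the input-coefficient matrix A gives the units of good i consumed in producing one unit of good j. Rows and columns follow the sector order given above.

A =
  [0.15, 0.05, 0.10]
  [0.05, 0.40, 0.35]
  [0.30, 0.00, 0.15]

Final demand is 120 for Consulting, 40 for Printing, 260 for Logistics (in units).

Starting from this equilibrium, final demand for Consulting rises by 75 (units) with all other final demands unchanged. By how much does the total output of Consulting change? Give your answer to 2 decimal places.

Δx_C = 93.72

I − A =
  [   0.85    -0.05    -0.10]
  [  -0.05     0.60    -0.35]
  [  -0.30     0.00     0.85]
Cofactors of I−A, C_ij = (−1)^(i+j)·(minor ij) (rows/columns in the sector order above):
  C_11 = (0.60)(0.85) − (-0.35)(0.00) = 0.5100
  C_12 = −[(-0.05)(0.85) − (-0.35)(-0.30)] = 0.1475
  C_13 = (-0.05)(0.00) − (0.60)(-0.30) = 0.1800
  C_21 = −[(-0.05)(0.85) − (-0.10)(0.00)] = 0.0425
  C_22 = (0.85)(0.85) − (-0.10)(-0.30) = 0.6925
  C_23 = −[(0.85)(0.00) − (-0.05)(-0.30)] = 0.0150
  C_31 = (-0.05)(-0.35) − (-0.10)(0.60) = 0.0775
  C_32 = −[(0.85)(-0.35) − (-0.10)(-0.05)] = 0.3025
  C_33 = (0.85)(0.60) − (-0.05)(-0.05) = 0.5075
det(I−A) = Σ_j (I−A)_1j·C_1j = (0.85)(0.5100) + (-0.05)(0.1475) + (-0.10)(0.1800) = 0.408125
adj(I−A) = Cᵀ =
  [ 0.5100   0.0425   0.0775]
  [ 0.1475   0.6925   0.3025]
  [ 0.1800   0.0150   0.5075]
(I − A)⁻¹ = adj(I−A) / det(I−A) ≈
  [   1.2496     0.1041     0.1899]
  [   0.3614     1.6968     0.7412]
  [   0.4410     0.0368     1.2435]
Δx = (I − A)⁻¹ Δd with Δd having +75 in the Consulting component and 0 elsewhere.
So Δx_C = L_CC · (+75), where L_CC = adj(I−A)_CC / det(I−A) = 0.5100 / 0.408125.
Δx_C = 0.5100 × (+75) / 0.408125 = 38.25 / 0.408125 ≈ 93.72.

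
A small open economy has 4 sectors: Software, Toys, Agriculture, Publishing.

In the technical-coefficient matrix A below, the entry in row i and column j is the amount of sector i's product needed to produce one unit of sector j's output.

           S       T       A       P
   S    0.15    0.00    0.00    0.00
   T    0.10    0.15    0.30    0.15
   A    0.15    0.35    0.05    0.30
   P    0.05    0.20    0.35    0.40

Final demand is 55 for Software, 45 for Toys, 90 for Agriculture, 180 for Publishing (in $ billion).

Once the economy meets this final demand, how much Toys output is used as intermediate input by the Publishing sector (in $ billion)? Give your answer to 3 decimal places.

I − A =
  [   0.85     0.00     0.00     0.00]
  [  -0.10     0.85    -0.30    -0.15]
  [  -0.15    -0.35     0.95    -0.30]
  [  -0.05    -0.20    -0.35     0.60]
Compute the cofactors C_ij = (−1)^(i+j)·(3×3 minor ij) of I−A; the adjugate is their transpose:
adj(I−A) = Cᵀ =
  [ 0.267375   0.000000   0.000000   0.000000]
  [ 0.093000   0.395250   0.197625   0.197625]
  [ 0.114375   0.229500   0.408000   0.261375]
  [ 0.120000   0.265625   0.303875   0.597125]
det(I−A) = Σ_j (I−A)_1j·C_1j = (0.85)(0.267375) + (0.00)(0.093000) + (0.00)(0.114375) + (0.00)(0.120000) = 0.22726875
(I − A)⁻¹ = adj(I−A) / det(I−A) ≈
  [   1.1765     0.0000     0.0000     0.0000]
  [   0.4092     1.7391     0.8696     0.8696]
  [   0.5033     1.0098     1.7952     1.1501]
  [   0.5280     1.1688     1.3371     2.6274]
First solve x = (I − A)⁻¹ d = adj(I−A)·d / det(I−A); in particular x_P = (0.120000·55 + 0.265625·45 + 0.303875·90 + 0.597125·180) / 0.22726875 = 153.384375 / 0.22726875 ≈ 674.90306.
Intermediate flow from T to P: z_TP = a_TP · x_P = 0.15 × 153.384375 / 0.22726875 = 23.00765625 / 0.22726875 ≈ 101.235.

z_TP = 101.235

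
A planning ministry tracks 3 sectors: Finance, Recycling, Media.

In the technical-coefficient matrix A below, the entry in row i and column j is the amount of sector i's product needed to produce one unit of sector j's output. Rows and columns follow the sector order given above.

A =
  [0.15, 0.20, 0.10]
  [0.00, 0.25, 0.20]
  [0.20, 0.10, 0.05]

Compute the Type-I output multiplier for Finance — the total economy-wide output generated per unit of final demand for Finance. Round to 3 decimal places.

I − A =
  [   0.85    -0.20    -0.10]
  [   0.00     0.75    -0.20]
  [  -0.20    -0.10     0.95]
Cofactors of I−A, C_ij = (−1)^(i+j)·(minor ij) (rows/columns in the sector order above):
  C_11 = (0.75)(0.95) − (-0.20)(-0.10) = 0.6925
  C_12 = −[(0.00)(0.95) − (-0.20)(-0.20)] = 0.0400
  C_13 = (0.00)(-0.10) − (0.75)(-0.20) = 0.1500
  C_21 = −[(-0.20)(0.95) − (-0.10)(-0.10)] = 0.2000
  C_22 = (0.85)(0.95) − (-0.10)(-0.20) = 0.7875
  C_23 = −[(0.85)(-0.10) − (-0.20)(-0.20)] = 0.1250
  C_31 = (-0.20)(-0.20) − (-0.10)(0.75) = 0.1150
  C_32 = −[(0.85)(-0.20) − (-0.10)(0.00)] = 0.1700
  C_33 = (0.85)(0.75) − (-0.20)(0.00) = 0.6375
det(I−A) = Σ_j (I−A)_1j·C_1j = (0.85)(0.6925) + (-0.20)(0.0400) + (-0.10)(0.1500) = 0.565625
adj(I−A) = Cᵀ =
  [ 0.6925   0.2000   0.1150]
  [ 0.0400   0.7875   0.1700]
  [ 0.1500   0.1250   0.6375]
(I − A)⁻¹ = adj(I−A) / det(I−A) ≈
  [   1.2243     0.3536     0.2033]
  [   0.0707     1.3923     0.3006]
  [   0.2652     0.2210     1.1271]
The output multiplier for sector j is the column-j sum of the Leontief inverse (I − A)⁻¹ = adj(I−A) / det(I−A).
Column 1 of adj(I−A): (0.6925, 0.0400, 0.1500); det(I−A) = 0.565625.
m_1 = (0.6925 + 0.0400 + 0.1500) / 0.565625 = 0.8825 / 0.565625 ≈ 1.560.

m_1 = 1.560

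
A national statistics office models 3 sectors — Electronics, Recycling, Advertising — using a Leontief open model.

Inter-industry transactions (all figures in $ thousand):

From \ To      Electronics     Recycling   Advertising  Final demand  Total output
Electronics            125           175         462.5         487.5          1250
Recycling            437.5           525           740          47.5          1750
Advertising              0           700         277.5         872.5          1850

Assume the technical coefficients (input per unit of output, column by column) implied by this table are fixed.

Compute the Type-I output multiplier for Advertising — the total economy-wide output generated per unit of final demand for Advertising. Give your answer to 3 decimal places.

Technical coefficients a_ij = z_ij / X_j:
  a_11 = 125/1250 = 0.10, a_21 = 437.5/1250 = 0.35, a_31 = 0/1250 = 0.00
  a_12 = 175/1750 = 0.10, a_22 = 525/1750 = 0.30, a_32 = 700/1750 = 0.40
  a_13 = 462.5/1850 = 0.25, a_23 = 740/1850 = 0.40, a_33 = 277.5/1850 = 0.15
I − A =
  [   0.90    -0.10    -0.25]
  [  -0.35     0.70    -0.40]
  [   0.00    -0.40     0.85]
Cofactors of I−A, C_ij = (−1)^(i+j)·(minor ij) (rows/columns in the sector order above):
  C_11 = (0.70)(0.85) − (-0.40)(-0.40) = 0.4350
  C_12 = −[(-0.35)(0.85) − (-0.40)(0.00)] = 0.2975
  C_13 = (-0.35)(-0.40) − (0.70)(0.00) = 0.1400
  C_21 = −[(-0.10)(0.85) − (-0.25)(-0.40)] = 0.1850
  C_22 = (0.90)(0.85) − (-0.25)(0.00) = 0.7650
  C_23 = −[(0.90)(-0.40) − (-0.10)(0.00)] = 0.3600
  C_31 = (-0.10)(-0.40) − (-0.25)(0.70) = 0.2150
  C_32 = −[(0.90)(-0.40) − (-0.25)(-0.35)] = 0.4475
  C_33 = (0.90)(0.70) − (-0.10)(-0.35) = 0.5950
det(I−A) = Σ_j (I−A)_1j·C_1j = (0.90)(0.4350) + (-0.10)(0.2975) + (-0.25)(0.1400) = 0.32675
adj(I−A) = Cᵀ =
  [ 0.4350   0.1850   0.2150]
  [ 0.2975   0.7650   0.4475]
  [ 0.1400   0.3600   0.5950]
(I − A)⁻¹ = adj(I−A) / det(I−A) ≈
  [   1.3313     0.5662     0.6580]
  [   0.9105     2.3412     1.3695]
  [   0.4285     1.1018     1.8210]
The output multiplier for sector j is the column-j sum of the Leontief inverse (I − A)⁻¹ = adj(I−A) / det(I−A).
Column 3 of adj(I−A): (0.2150, 0.4475, 0.5950); det(I−A) = 0.32675.
m_3 = (0.2150 + 0.4475 + 0.5950) / 0.32675 = 1.2575 / 0.32675 ≈ 3.849.

m_3 = 3.849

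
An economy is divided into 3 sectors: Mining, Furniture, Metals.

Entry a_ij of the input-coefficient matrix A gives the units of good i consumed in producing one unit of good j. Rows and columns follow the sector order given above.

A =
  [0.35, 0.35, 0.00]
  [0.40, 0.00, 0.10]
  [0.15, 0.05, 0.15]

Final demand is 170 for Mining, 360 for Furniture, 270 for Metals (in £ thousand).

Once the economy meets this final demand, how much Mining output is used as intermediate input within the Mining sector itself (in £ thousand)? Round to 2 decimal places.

z_11 = 214.28

I − A =
  [   0.65    -0.35     0.00]
  [  -0.40     1.00    -0.10]
  [  -0.15    -0.05     0.85]
Cofactors of I−A, C_ij = (−1)^(i+j)·(minor ij) (rows/columns in the sector order above):
  C_11 = (1.00)(0.85) − (-0.10)(-0.05) = 0.8450
  C_12 = −[(-0.40)(0.85) − (-0.10)(-0.15)] = 0.3550
  C_13 = (-0.40)(-0.05) − (1.00)(-0.15) = 0.1700
  C_21 = −[(-0.35)(0.85) − (0.00)(-0.05)] = 0.2975
  C_22 = (0.65)(0.85) − (0.00)(-0.15) = 0.5525
  C_23 = −[(0.65)(-0.05) − (-0.35)(-0.15)] = 0.0850
  C_31 = (-0.35)(-0.10) − (0.00)(1.00) = 0.0350
  C_32 = −[(0.65)(-0.10) − (0.00)(-0.40)] = 0.0650
  C_33 = (0.65)(1.00) − (-0.35)(-0.40) = 0.5100
det(I−A) = Σ_j (I−A)_1j·C_1j = (0.65)(0.8450) + (-0.35)(0.3550) + (0.00)(0.1700) = 0.4250
adj(I−A) = Cᵀ =
  [ 0.8450   0.2975   0.0350]
  [ 0.3550   0.5525   0.0650]
  [ 0.1700   0.0850   0.5100]
(I − A)⁻¹ = adj(I−A) / det(I−A) ≈
  [   1.9882     0.7000     0.0824]
  [   0.8353     1.3000     0.1529]
  [   0.4000     0.2000     1.2000]
First solve x = (I − A)⁻¹ d = adj(I−A)·d / det(I−A); in particular x_1 = (0.8450·170 + 0.2975·360 + 0.0350·270) / 0.4250 = 260.20 / 0.4250 ≈ 612.2353.
Intermediate flow from 1 to 1: z_11 = a_11 · x_1 = 0.35 × 260.20 / 0.4250 = 91.07 / 0.4250 ≈ 214.28.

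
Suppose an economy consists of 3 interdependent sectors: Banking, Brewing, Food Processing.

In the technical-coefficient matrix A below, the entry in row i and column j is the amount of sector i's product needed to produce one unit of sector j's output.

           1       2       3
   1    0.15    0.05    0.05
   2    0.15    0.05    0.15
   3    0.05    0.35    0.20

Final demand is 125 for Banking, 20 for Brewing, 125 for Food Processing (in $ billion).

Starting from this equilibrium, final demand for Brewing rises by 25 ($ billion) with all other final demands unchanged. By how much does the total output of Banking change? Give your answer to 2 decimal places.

I − A =
  [   0.85    -0.05    -0.05]
  [  -0.15     0.95    -0.15]
  [  -0.05    -0.35     0.80]
Cofactors of I−A, C_ij = (−1)^(i+j)·(minor ij) (rows/columns in the sector order above):
  C_11 = (0.95)(0.80) − (-0.15)(-0.35) = 0.7075
  C_12 = −[(-0.15)(0.80) − (-0.15)(-0.05)] = 0.1275
  C_13 = (-0.15)(-0.35) − (0.95)(-0.05) = 0.1000
  C_21 = −[(-0.05)(0.80) − (-0.05)(-0.35)] = 0.0575
  C_22 = (0.85)(0.80) − (-0.05)(-0.05) = 0.6775
  C_23 = −[(0.85)(-0.35) − (-0.05)(-0.05)] = 0.3000
  C_31 = (-0.05)(-0.15) − (-0.05)(0.95) = 0.0550
  C_32 = −[(0.85)(-0.15) − (-0.05)(-0.15)] = 0.1350
  C_33 = (0.85)(0.95) − (-0.05)(-0.15) = 0.8000
det(I−A) = Σ_j (I−A)_1j·C_1j = (0.85)(0.7075) + (-0.05)(0.1275) + (-0.05)(0.1000) = 0.5900
adj(I−A) = Cᵀ =
  [ 0.7075   0.0575   0.0550]
  [ 0.1275   0.6775   0.1350]
  [ 0.1000   0.3000   0.8000]
(I − A)⁻¹ = adj(I−A) / det(I−A) ≈
  [   1.1992     0.0975     0.0932]
  [   0.2161     1.1483     0.2288]
  [   0.1695     0.5085     1.3559]
Δx = (I − A)⁻¹ Δd with Δd having +25 in the Brewing component and 0 elsewhere.
So Δx_1 = L_12 · (+25), where L_12 = adj(I−A)_12 / det(I−A) = 0.0575 / 0.5900.
Δx_1 = 0.0575 × (+25) / 0.5900 = 1.4375 / 0.5900 ≈ 2.44.

Δx_1 = 2.44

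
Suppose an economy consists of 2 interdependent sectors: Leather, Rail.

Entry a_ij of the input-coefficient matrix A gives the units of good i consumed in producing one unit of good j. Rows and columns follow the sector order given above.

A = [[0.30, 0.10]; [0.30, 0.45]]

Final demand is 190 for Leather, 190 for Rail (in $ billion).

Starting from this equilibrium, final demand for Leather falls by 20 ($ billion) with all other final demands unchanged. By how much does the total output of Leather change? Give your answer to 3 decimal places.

Δx_1 = -30.986

I − A =
  [   0.70    -0.10]
  [  -0.30     0.55]
det(I−A) = (0.70)(0.55) − (-0.10)(-0.30) = 0.3550
adj(I−A) = [[0.55, 0.10], [0.30, 0.70]]
(I − A)⁻¹ = adj(I−A) / det(I−A) ≈
  [   1.5493     0.2817]
  [   0.8451     1.9718]
Δx = (I − A)⁻¹ Δd with Δd having -20 in the Leather component and 0 elsewhere.
So Δx_1 = L_11 · (-20), where L_11 = adj(I−A)_11 / det(I−A) = 0.55 / 0.3550.
Δx_1 = 0.55 × (-20) / 0.3550 = -11.00 / 0.3550 ≈ -30.986.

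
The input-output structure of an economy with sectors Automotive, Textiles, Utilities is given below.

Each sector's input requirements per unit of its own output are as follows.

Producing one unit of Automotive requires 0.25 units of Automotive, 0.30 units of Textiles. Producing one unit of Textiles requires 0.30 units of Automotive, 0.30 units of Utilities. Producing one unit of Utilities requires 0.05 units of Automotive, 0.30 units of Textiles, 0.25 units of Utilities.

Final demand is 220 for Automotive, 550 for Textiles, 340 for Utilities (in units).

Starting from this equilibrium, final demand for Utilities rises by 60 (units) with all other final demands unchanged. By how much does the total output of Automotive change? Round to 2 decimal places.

I − A =
  [   0.75    -0.30    -0.05]
  [  -0.30     1.00    -0.30]
  [   0.00    -0.30     0.75]
Cofactors of I−A, C_ij = (−1)^(i+j)·(minor ij) (rows/columns in the sector order above):
  C_11 = (1.00)(0.75) − (-0.30)(-0.30) = 0.6600
  C_12 = −[(-0.30)(0.75) − (-0.30)(0.00)] = 0.2250
  C_13 = (-0.30)(-0.30) − (1.00)(0.00) = 0.0900
  C_21 = −[(-0.30)(0.75) − (-0.05)(-0.30)] = 0.2400
  C_22 = (0.75)(0.75) − (-0.05)(0.00) = 0.5625
  C_23 = −[(0.75)(-0.30) − (-0.30)(0.00)] = 0.2250
  C_31 = (-0.30)(-0.30) − (-0.05)(1.00) = 0.1400
  C_32 = −[(0.75)(-0.30) − (-0.05)(-0.30)] = 0.2400
  C_33 = (0.75)(1.00) − (-0.30)(-0.30) = 0.6600
det(I−A) = Σ_j (I−A)_1j·C_1j = (0.75)(0.6600) + (-0.30)(0.2250) + (-0.05)(0.0900) = 0.4230
adj(I−A) = Cᵀ =
  [ 0.6600   0.2400   0.1400]
  [ 0.2250   0.5625   0.2400]
  [ 0.0900   0.2250   0.6600]
(I − A)⁻¹ = adj(I−A) / det(I−A) ≈
  [   1.5603     0.5674     0.3310]
  [   0.5319     1.3298     0.5674]
  [   0.2128     0.5319     1.5603]
Δx = (I − A)⁻¹ Δd with Δd having +60 in the Utilities component and 0 elsewhere.
So Δx_1 = L_13 · (+60), where L_13 = adj(I−A)_13 / det(I−A) = 0.1400 / 0.4230.
Δx_1 = 0.1400 × (+60) / 0.4230 = 8.40 / 0.4230 ≈ 19.86.

Δx_1 = 19.86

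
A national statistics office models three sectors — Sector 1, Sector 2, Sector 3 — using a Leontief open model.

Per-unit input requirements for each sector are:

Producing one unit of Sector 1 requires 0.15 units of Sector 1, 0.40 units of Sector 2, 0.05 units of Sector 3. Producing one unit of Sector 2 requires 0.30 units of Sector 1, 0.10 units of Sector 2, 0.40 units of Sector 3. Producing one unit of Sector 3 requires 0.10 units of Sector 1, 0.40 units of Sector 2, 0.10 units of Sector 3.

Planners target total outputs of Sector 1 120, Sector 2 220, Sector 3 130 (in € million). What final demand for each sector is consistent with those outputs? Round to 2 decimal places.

d_1 = 23.00, d_2 = 98.00, d_3 = 23.00

I − A =
  [   0.85    -0.30    -0.10]
  [  -0.40     0.90    -0.40]
  [  -0.05    -0.40     0.90]
d = (I − A) x:
  d_1 = (+0.85)·120 + (-0.30)·220 + (-0.10)·130 = 23.00
  d_2 = (-0.40)·120 + (+0.90)·220 + (-0.40)·130 = 98.00
  d_3 = (-0.05)·120 + (-0.40)·220 + (+0.90)·130 = 23.00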